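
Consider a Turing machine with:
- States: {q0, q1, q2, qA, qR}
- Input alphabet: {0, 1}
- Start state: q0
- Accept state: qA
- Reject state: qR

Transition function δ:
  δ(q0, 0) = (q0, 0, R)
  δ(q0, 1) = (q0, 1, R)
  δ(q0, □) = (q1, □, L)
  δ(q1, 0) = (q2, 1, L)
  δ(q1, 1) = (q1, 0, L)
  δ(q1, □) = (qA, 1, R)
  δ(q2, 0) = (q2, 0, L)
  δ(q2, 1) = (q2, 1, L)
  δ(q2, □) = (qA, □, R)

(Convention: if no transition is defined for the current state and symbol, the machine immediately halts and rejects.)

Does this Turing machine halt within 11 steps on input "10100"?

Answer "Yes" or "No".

Execution trace:
Initial: [q0]10100
Step 1: δ(q0, 1) = (q0, 1, R) → 1[q0]0100
Step 2: δ(q0, 0) = (q0, 0, R) → 10[q0]100
Step 3: δ(q0, 1) = (q0, 1, R) → 101[q0]00
Step 4: δ(q0, 0) = (q0, 0, R) → 1010[q0]0
Step 5: δ(q0, 0) = (q0, 0, R) → 10100[q0]□
Step 6: δ(q0, □) = (q1, □, L) → 1010[q1]0□
Step 7: δ(q1, 0) = (q2, 1, L) → 101[q2]01□
Step 8: δ(q2, 0) = (q2, 0, L) → 10[q2]101□
Step 9: δ(q2, 1) = (q2, 1, L) → 1[q2]0101□
Step 10: δ(q2, 0) = (q2, 0, L) → [q2]10101□
Step 11: δ(q2, 1) = (q2, 1, L) → [q2]□10101□

The machine has not reached a halting state after 11 steps.
The machine did not halt within the 11-step bound.

Answer: No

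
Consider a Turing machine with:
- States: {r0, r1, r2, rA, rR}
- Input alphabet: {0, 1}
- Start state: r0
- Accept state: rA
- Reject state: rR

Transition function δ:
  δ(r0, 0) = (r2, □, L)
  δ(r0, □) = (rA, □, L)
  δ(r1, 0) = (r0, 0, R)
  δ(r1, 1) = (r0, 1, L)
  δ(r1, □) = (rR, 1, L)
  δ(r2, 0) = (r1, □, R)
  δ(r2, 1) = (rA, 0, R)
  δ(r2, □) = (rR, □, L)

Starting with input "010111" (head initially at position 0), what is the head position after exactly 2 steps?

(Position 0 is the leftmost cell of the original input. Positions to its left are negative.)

Execution trace (head position shown):
Step 0: [r0]010111  (head at position 0)
Step 1: move left → [r2]□□10111  (head at position -1)
Step 2: move left → [rR]□□□10111  (head at position -2)

After 2 steps, the head is at position -2.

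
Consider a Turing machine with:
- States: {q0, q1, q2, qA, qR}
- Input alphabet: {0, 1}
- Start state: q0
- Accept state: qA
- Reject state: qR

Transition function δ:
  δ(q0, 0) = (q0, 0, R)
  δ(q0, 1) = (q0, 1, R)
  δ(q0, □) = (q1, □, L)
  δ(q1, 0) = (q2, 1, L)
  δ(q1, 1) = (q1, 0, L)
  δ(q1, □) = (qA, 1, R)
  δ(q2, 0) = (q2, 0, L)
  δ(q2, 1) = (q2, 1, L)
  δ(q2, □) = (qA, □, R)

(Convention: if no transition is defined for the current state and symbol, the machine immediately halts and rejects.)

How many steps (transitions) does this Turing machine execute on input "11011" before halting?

Execution trace:
Initial: [q0]11011
Step 1: δ(q0, 1) = (q0, 1, R) → 1[q0]1011
Step 2: δ(q0, 1) = (q0, 1, R) → 11[q0]011
Step 3: δ(q0, 0) = (q0, 0, R) → 110[q0]11
Step 4: δ(q0, 1) = (q0, 1, R) → 1101[q0]1
Step 5: δ(q0, 1) = (q0, 1, R) → 11011[q0]□
Step 6: δ(q0, □) = (q1, □, L) → 1101[q1]1□
Step 7: δ(q1, 1) = (q1, 0, L) → 110[q1]10□
Step 8: δ(q1, 1) = (q1, 0, L) → 11[q1]000□
Step 9: δ(q1, 0) = (q2, 1, L) → 1[q2]1100□
Step 10: δ(q2, 1) = (q2, 1, L) → [q2]11100□
Step 11: δ(q2, 1) = (q2, 1, L) → [q2]□11100□
Step 12: δ(q2, □) = (qA, □, R) → □[qA]11100□

The machine reaches the accept state qA and halts.

The machine executed 12 steps before halting.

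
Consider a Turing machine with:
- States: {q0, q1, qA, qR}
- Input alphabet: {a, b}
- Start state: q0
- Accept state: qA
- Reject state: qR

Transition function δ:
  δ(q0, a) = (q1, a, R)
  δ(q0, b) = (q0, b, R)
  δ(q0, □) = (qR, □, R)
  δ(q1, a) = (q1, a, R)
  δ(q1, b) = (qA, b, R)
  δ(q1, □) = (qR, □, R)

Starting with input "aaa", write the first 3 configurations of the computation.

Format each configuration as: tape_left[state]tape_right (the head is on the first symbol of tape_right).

Transitions applied:
Step 1: δ(q0, a) = (q1, a, R)
Step 2: δ(q1, a) = (q1, a, R)

The first 3 configurations are:
[q0]aaa ⊢ a[q1]aa ⊢ aa[q1]a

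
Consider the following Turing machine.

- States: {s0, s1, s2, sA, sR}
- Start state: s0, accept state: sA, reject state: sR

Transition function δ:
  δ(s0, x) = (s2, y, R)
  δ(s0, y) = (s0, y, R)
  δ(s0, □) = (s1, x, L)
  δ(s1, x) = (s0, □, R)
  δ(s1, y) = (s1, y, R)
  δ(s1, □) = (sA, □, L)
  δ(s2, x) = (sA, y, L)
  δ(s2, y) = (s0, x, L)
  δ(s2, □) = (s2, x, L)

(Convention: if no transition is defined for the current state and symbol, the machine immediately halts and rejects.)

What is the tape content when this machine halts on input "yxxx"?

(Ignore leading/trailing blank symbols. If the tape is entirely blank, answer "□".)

Execution trace:
Initial: [s0]yxxx
Step 1: δ(s0, y) = (s0, y, R) → y[s0]xxx
Step 2: δ(s0, x) = (s2, y, R) → yy[s2]xx
Step 3: δ(s2, x) = (sA, y, L) → y[sA]yyx

The machine reaches the accept state sA and halts.

Final tape (ignoring leading/trailing blanks): yyyx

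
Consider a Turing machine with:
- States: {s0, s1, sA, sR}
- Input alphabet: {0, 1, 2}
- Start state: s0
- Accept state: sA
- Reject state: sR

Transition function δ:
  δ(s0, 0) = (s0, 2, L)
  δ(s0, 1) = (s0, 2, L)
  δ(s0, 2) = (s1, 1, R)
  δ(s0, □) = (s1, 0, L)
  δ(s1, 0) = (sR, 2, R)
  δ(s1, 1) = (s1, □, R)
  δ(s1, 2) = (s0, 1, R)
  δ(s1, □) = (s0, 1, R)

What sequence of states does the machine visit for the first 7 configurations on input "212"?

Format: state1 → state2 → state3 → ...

Execution trace:
Initial: [s0]212
Step 1: δ(s0, 2) = (s1, 1, R) → 1[s1]12
Step 2: δ(s1, 1) = (s1, □, R) → 1□[s1]2
Step 3: δ(s1, 2) = (s0, 1, R) → 1□1[s0]□
Step 4: δ(s0, □) = (s1, 0, L) → 1□[s1]10
Step 5: δ(s1, 1) = (s1, □, R) → 1□□[s1]0
Step 6: δ(s1, 0) = (sR, 2, R) → 1□□2[sR]□

The machine reaches the reject state sR and halts.

State sequence: s0 → s1 → s1 → s0 → s1 → s1 → sR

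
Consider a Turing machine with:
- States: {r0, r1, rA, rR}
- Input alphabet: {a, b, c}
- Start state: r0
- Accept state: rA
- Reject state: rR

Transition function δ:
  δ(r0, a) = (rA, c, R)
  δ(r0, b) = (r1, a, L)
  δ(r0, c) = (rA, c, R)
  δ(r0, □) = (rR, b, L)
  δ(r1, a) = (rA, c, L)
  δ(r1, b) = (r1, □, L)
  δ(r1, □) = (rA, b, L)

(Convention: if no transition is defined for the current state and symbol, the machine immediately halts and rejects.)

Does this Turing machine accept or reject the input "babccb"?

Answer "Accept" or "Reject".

Execution trace:
Initial: [r0]babccb
Step 1: δ(r0, b) = (r1, a, L) → [r1]□aabccb
Step 2: δ(r1, □) = (rA, b, L) → [rA]□baabccb

The machine reaches the accept state rA and halts.

Answer: Accept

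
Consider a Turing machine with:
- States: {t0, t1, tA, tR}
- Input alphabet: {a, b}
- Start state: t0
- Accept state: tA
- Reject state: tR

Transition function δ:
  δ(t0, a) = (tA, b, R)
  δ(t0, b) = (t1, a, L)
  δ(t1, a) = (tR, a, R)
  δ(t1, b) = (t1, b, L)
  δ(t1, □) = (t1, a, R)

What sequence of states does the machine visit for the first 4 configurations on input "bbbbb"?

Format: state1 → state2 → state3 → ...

Execution trace:
Initial: [t0]bbbbb
Step 1: δ(t0, b) = (t1, a, L) → [t1]□abbbb
Step 2: δ(t1, □) = (t1, a, R) → a[t1]abbbb
Step 3: δ(t1, a) = (tR, a, R) → aa[tR]bbbb

The machine reaches the reject state tR and halts.

State sequence: t0 → t1 → t1 → tR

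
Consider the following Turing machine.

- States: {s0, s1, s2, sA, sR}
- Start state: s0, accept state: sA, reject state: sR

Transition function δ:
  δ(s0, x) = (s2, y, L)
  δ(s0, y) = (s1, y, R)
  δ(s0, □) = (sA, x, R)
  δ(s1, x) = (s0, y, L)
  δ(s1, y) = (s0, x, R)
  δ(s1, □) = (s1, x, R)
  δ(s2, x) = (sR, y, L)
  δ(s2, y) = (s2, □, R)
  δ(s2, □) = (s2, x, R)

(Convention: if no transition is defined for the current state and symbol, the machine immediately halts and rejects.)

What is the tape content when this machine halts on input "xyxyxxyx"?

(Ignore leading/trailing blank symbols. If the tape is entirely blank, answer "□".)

Execution trace:
Initial: [s0]xyxyxxyx
Step 1: δ(s0, x) = (s2, y, L) → [s2]□yyxyxxyx
Step 2: δ(s2, □) = (s2, x, R) → x[s2]yyxyxxyx
Step 3: δ(s2, y) = (s2, □, R) → x□[s2]yxyxxyx
Step 4: δ(s2, y) = (s2, □, R) → x□□[s2]xyxxyx
Step 5: δ(s2, x) = (sR, y, L) → x□[sR]□yyxxyx

The machine reaches the reject state sR and halts.

Final tape (ignoring leading/trailing blanks): x□□yyxxyx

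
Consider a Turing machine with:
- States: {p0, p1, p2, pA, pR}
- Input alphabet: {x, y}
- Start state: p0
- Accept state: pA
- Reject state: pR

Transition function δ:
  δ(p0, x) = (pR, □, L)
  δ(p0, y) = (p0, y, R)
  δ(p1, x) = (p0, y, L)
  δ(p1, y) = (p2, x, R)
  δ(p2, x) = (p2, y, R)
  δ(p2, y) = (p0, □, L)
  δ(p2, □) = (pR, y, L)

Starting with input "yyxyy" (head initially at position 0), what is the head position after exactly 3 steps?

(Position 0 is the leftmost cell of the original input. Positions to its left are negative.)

Execution trace (head position shown):
Step 0: [p0]yyxyy  (head at position 0)
Step 1: move right → y[p0]yxyy  (head at position 1)
Step 2: move right → yy[p0]xyy  (head at position 2)
Step 3: move left → y[pR]y□yy  (head at position 1)

After 3 steps, the head is at position 1.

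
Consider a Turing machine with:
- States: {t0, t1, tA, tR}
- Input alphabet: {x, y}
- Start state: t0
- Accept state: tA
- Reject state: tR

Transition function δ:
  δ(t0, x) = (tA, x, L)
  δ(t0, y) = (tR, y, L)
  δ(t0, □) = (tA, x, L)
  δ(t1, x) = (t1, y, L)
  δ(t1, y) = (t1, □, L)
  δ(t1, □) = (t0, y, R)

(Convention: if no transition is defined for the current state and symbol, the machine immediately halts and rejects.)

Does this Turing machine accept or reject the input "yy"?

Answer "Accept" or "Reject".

Execution trace:
Initial: [t0]yy
Step 1: δ(t0, y) = (tR, y, L) → [tR]□yy

The machine reaches the reject state tR and halts.

Answer: Reject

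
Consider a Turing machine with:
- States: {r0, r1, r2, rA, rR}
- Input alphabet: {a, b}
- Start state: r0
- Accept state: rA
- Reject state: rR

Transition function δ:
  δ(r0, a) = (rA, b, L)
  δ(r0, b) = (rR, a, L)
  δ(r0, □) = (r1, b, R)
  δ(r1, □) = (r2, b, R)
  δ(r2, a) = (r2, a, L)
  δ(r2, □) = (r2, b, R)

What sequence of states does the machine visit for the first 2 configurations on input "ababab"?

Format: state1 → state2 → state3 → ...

Execution trace:
Initial: [r0]ababab
Step 1: δ(r0, a) = (rA, b, L) → [rA]□bbabab

The machine reaches the accept state rA and halts.

State sequence: r0 → rA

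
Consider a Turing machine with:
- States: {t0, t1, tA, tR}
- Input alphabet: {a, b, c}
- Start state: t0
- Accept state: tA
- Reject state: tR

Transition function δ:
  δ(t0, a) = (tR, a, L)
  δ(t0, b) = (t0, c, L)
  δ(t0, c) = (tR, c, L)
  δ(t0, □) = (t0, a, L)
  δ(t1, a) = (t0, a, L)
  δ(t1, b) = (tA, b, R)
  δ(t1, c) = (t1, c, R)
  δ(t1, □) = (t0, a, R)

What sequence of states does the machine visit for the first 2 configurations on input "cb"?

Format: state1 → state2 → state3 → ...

Execution trace:
Initial: [t0]cb
Step 1: δ(t0, c) = (tR, c, L) → [tR]□cb

The machine reaches the reject state tR and halts.

State sequence: t0 → tR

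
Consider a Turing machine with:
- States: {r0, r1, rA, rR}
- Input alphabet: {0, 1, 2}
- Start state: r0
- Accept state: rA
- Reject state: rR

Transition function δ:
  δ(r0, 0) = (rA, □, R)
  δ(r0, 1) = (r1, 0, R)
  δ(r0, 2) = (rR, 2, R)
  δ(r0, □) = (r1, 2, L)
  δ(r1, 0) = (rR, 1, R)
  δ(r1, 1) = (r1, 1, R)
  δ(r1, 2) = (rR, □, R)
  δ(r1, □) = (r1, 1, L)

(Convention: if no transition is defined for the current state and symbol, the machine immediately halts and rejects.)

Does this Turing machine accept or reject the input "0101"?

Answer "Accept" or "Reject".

Execution trace:
Initial: [r0]0101
Step 1: δ(r0, 0) = (rA, □, R) → □[rA]101

The machine reaches the accept state rA and halts.

Answer: Accept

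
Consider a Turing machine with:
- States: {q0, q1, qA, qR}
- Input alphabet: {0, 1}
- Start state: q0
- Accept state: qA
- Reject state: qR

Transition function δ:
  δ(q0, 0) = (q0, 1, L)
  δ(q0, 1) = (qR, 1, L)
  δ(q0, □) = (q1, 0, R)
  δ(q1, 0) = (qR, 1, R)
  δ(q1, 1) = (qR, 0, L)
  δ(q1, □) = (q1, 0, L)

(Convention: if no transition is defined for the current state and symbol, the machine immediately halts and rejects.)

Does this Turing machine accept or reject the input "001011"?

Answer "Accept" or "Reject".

Execution trace:
Initial: [q0]001011
Step 1: δ(q0, 0) = (q0, 1, L) → [q0]□101011
Step 2: δ(q0, □) = (q1, 0, R) → 0[q1]101011
Step 3: δ(q1, 1) = (qR, 0, L) → [qR]0001011

The machine reaches the reject state qR and halts.

Answer: Reject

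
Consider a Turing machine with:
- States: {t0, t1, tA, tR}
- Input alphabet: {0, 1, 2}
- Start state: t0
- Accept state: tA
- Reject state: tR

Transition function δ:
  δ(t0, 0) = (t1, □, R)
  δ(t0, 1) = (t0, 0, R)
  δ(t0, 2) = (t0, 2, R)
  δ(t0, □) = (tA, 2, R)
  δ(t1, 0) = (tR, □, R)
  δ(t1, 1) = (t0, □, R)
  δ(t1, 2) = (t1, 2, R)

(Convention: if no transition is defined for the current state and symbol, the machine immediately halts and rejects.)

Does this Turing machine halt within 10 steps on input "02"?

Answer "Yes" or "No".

Execution trace:
Initial: [t0]02
Step 1: δ(t0, 0) = (t1, □, R) → □[t1]2
Step 2: δ(t1, 2) = (t1, 2, R) → □2[t1]□

No transition is defined for δ(t1, □). By convention the machine halts and rejects.
The machine halted after 2 steps (within the 10-step bound).

Answer: Yes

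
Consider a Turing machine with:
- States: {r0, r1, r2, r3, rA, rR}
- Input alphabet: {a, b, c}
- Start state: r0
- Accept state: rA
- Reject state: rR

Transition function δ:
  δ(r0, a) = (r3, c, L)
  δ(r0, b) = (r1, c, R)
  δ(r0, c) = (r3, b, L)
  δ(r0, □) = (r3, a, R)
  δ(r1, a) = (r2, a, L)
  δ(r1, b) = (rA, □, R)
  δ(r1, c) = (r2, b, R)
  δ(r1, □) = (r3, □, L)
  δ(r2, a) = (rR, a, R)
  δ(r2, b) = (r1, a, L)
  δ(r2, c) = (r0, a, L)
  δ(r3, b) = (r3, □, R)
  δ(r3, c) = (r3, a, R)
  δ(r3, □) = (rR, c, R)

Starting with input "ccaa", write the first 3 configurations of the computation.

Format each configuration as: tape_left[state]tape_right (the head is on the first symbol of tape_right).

Transitions applied:
Step 1: δ(r0, c) = (r3, b, L)
Step 2: δ(r3, □) = (rR, c, R)

The first 3 configurations are:
[r0]ccaa ⊢ [r3]□bcaa ⊢ c[rR]bcaa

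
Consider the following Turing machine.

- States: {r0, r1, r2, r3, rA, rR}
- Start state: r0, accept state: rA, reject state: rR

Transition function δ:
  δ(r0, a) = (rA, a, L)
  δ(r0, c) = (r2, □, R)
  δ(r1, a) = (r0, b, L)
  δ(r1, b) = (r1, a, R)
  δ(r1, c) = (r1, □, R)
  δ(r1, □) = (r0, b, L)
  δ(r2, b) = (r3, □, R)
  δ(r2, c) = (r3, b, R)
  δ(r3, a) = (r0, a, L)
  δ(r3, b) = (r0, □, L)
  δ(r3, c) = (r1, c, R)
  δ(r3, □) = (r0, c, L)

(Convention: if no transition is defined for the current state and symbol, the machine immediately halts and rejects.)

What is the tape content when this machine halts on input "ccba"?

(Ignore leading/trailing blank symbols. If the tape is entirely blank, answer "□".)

Execution trace:
Initial: [r0]ccba
Step 1: δ(r0, c) = (r2, □, R) → □[r2]cba
Step 2: δ(r2, c) = (r3, b, R) → □b[r3]ba
Step 3: δ(r3, b) = (r0, □, L) → □[r0]b□a

No transition is defined for δ(r0, b). By convention the machine halts and rejects.

Final tape (ignoring leading/trailing blanks): b□a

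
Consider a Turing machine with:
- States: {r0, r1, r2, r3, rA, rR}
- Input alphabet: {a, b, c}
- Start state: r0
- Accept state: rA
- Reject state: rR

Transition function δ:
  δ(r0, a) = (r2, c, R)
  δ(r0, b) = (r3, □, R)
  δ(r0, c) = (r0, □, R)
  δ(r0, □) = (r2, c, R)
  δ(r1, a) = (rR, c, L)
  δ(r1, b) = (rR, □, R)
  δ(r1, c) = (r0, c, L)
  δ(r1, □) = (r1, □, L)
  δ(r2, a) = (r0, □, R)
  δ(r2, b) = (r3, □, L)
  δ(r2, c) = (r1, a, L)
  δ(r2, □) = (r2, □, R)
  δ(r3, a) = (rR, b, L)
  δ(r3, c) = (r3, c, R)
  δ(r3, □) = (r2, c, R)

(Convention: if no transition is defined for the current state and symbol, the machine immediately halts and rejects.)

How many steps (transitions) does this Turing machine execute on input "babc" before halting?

Execution trace:
Initial: [r0]babc
Step 1: δ(r0, b) = (r3, □, R) → □[r3]abc
Step 2: δ(r3, a) = (rR, b, L) → [rR]□bbc

The machine reaches the reject state rR and halts.

The machine executed 2 steps before halting.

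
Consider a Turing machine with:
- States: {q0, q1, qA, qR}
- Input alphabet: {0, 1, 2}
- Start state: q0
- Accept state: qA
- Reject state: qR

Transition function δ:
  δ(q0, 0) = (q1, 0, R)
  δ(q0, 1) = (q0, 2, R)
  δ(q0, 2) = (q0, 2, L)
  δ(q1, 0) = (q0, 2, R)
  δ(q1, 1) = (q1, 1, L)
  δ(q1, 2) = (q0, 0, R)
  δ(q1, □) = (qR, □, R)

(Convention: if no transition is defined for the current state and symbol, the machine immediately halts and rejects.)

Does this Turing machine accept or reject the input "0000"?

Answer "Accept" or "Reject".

Execution trace:
Initial: [q0]0000
Step 1: δ(q0, 0) = (q1, 0, R) → 0[q1]000
Step 2: δ(q1, 0) = (q0, 2, R) → 02[q0]00
Step 3: δ(q0, 0) = (q1, 0, R) → 020[q1]0
Step 4: δ(q1, 0) = (q0, 2, R) → 0202[q0]□

No transition is defined for δ(q0, □). By convention the machine halts and rejects.

Answer: Reject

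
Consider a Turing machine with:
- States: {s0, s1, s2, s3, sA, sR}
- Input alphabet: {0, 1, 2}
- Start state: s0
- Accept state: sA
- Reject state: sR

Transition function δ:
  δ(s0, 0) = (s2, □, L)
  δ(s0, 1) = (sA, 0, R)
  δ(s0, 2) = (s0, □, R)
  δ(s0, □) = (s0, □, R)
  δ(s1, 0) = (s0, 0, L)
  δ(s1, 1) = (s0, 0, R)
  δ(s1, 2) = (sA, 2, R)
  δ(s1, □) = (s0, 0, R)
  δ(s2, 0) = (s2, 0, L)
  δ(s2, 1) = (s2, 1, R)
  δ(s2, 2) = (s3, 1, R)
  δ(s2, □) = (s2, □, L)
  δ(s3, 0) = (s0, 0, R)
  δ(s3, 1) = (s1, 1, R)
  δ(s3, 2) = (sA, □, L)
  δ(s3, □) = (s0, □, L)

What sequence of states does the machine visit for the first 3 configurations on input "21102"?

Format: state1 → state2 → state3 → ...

Execution trace:
Initial: [s0]21102
Step 1: δ(s0, 2) = (s0, □, R) → □[s0]1102
Step 2: δ(s0, 1) = (sA, 0, R) → □0[sA]102

The machine reaches the accept state sA and halts.

State sequence: s0 → s0 → sA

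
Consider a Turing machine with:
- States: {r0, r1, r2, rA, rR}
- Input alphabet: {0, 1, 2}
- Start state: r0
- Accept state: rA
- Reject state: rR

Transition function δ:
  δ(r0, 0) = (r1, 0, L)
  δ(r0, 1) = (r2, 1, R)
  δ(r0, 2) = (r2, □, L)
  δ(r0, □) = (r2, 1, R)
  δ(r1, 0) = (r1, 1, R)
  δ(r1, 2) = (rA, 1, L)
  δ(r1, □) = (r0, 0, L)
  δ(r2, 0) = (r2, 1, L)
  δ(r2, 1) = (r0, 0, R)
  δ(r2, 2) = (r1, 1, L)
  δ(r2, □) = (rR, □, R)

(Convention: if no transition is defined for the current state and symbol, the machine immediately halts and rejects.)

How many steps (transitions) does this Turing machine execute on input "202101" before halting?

Execution trace:
Initial: [r0]202101
Step 1: δ(r0, 2) = (r2, □, L) → [r2]□□02101
Step 2: δ(r2, □) = (rR, □, R) → □[rR]□02101

The machine reaches the reject state rR and halts.

The machine executed 2 steps before halting.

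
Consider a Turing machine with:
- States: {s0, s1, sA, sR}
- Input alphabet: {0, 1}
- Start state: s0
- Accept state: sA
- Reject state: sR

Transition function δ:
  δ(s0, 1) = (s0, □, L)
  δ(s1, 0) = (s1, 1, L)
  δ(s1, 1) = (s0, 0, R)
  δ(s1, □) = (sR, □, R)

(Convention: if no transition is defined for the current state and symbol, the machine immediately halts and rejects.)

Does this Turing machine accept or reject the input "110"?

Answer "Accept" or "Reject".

Execution trace:
Initial: [s0]110
Step 1: δ(s0, 1) = (s0, □, L) → [s0]□□10

No transition is defined for δ(s0, □). By convention the machine halts and rejects.

Answer: Reject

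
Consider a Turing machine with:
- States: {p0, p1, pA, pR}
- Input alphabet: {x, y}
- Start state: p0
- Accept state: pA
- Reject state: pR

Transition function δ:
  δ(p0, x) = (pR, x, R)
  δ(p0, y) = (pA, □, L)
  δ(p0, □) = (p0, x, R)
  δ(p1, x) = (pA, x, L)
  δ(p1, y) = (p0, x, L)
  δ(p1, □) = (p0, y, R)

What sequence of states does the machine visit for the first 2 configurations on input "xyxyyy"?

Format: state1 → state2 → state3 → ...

Execution trace:
Initial: [p0]xyxyyy
Step 1: δ(p0, x) = (pR, x, R) → x[pR]yxyyy

The machine reaches the reject state pR and halts.

State sequence: p0 → pR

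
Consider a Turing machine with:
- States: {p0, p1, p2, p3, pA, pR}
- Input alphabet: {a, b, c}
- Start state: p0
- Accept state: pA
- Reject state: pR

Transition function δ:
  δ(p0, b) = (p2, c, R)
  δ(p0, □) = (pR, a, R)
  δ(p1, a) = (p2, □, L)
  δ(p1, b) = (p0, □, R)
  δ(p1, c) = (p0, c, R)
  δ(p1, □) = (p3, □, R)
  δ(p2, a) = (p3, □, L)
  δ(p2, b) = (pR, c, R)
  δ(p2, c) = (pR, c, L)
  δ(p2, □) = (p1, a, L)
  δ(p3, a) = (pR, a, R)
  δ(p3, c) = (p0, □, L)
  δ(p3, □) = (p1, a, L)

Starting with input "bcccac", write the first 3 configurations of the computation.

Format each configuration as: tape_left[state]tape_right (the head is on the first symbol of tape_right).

Transitions applied:
Step 1: δ(p0, b) = (p2, c, R)
Step 2: δ(p2, c) = (pR, c, L)

The first 3 configurations are:
[p0]bcccac ⊢ c[p2]cccac ⊢ [pR]ccccac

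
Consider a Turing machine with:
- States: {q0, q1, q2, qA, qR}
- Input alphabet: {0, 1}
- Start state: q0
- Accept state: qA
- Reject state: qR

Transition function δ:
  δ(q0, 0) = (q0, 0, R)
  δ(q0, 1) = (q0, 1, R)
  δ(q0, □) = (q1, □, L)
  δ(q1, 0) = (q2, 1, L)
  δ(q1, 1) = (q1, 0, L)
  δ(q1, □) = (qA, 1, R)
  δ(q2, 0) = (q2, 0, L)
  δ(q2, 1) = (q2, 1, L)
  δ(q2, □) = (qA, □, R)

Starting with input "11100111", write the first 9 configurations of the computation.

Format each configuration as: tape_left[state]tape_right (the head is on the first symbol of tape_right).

Transitions applied:
Step 1: δ(q0, 1) = (q0, 1, R)
Step 2: δ(q0, 1) = (q0, 1, R)
Step 3: δ(q0, 1) = (q0, 1, R)
Step 4: δ(q0, 0) = (q0, 0, R)
Step 5: δ(q0, 0) = (q0, 0, R)
Step 6: δ(q0, 1) = (q0, 1, R)
Step 7: δ(q0, 1) = (q0, 1, R)
Step 8: δ(q0, 1) = (q0, 1, R)

The first 9 configurations are:
[q0]11100111 ⊢ 1[q0]1100111 ⊢ 11[q0]100111 ⊢ 111[q0]00111 ⊢ 1110[q0]0111 ⊢ 11100[q0]111 ⊢ 111001[q0]11 ⊢ 1110011[q0]1 ⊢ 11100111[q0]□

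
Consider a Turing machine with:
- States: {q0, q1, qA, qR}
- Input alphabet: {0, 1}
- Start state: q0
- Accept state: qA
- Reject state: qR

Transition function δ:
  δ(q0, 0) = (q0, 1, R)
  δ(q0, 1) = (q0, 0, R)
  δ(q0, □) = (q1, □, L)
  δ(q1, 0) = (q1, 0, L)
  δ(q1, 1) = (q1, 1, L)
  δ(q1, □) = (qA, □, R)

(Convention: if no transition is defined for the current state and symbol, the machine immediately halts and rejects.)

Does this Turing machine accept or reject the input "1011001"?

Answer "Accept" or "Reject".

Execution trace:
Initial: [q0]1011001
Step 1: δ(q0, 1) = (q0, 0, R) → 0[q0]011001
Step 2: δ(q0, 0) = (q0, 1, R) → 01[q0]11001
Step 3: δ(q0, 1) = (q0, 0, R) → 010[q0]1001
Step 4: δ(q0, 1) = (q0, 0, R) → 0100[q0]001
Step 5: δ(q0, 0) = (q0, 1, R) → 01001[q0]01
Step 6: δ(q0, 0) = (q0, 1, R) → 010011[q0]1
Step 7: δ(q0, 1) = (q0, 0, R) → 0100110[q0]□
Step 8: δ(q0, □) = (q1, □, L) → 010011[q1]0□
Step 9: δ(q1, 0) = (q1, 0, L) → 01001[q1]10□
Step 10: δ(q1, 1) = (q1, 1, L) → 0100[q1]110□
Step 11: δ(q1, 1) = (q1, 1, L) → 010[q1]0110□
Step 12: δ(q1, 0) = (q1, 0, L) → 01[q1]00110□
Step 13: δ(q1, 0) = (q1, 0, L) → 0[q1]100110□
Step 14: δ(q1, 1) = (q1, 1, L) → [q1]0100110□
Step 15: δ(q1, 0) = (q1, 0, L) → [q1]□0100110□
Step 16: δ(q1, □) = (qA, □, R) → □[qA]0100110□

The machine reaches the accept state qA and halts.

Answer: Accept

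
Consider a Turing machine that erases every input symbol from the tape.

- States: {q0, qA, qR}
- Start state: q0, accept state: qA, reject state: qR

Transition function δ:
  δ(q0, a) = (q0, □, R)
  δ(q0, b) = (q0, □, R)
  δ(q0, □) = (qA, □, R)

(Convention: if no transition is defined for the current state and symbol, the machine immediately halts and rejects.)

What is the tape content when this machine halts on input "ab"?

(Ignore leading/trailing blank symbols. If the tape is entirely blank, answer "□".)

Execution trace:
Initial: [q0]ab
Step 1: δ(q0, a) = (q0, □, R) → □[q0]b
Step 2: δ(q0, b) = (q0, □, R) → □□[q0]□
Step 3: δ(q0, □) = (qA, □, R) → □□□[qA]□

The machine reaches the accept state qA and halts.

Final tape (ignoring leading/trailing blanks): □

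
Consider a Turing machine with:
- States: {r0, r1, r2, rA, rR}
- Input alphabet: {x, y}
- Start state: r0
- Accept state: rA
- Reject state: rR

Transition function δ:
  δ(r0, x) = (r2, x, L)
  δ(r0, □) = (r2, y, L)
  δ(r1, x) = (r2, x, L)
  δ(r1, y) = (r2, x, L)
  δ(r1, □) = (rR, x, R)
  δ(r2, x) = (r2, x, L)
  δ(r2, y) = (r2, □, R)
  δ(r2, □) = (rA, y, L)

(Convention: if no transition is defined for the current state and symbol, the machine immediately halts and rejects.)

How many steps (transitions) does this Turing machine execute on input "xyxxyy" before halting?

Execution trace:
Initial: [r0]xyxxyy
Step 1: δ(r0, x) = (r2, x, L) → [r2]□xyxxyy
Step 2: δ(r2, □) = (rA, y, L) → [rA]□yxyxxyy

The machine reaches the accept state rA and halts.

The machine executed 2 steps before halting.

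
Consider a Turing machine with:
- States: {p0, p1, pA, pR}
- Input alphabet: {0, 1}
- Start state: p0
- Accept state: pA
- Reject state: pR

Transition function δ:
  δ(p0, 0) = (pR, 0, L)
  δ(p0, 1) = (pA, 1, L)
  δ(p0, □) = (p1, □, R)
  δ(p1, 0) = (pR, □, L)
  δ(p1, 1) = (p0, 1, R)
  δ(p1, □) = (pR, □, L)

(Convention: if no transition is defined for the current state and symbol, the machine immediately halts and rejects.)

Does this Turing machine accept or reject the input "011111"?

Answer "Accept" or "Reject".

Execution trace:
Initial: [p0]011111
Step 1: δ(p0, 0) = (pR, 0, L) → [pR]□011111

The machine reaches the reject state pR and halts.

Answer: Reject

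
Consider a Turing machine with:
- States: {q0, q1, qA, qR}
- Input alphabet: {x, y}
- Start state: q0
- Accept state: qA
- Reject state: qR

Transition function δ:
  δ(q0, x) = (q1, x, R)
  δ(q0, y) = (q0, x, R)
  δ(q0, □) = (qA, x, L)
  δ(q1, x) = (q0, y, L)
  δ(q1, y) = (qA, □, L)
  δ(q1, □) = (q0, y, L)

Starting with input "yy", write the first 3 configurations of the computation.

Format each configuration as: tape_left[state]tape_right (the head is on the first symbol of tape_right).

Transitions applied:
Step 1: δ(q0, y) = (q0, x, R)
Step 2: δ(q0, y) = (q0, x, R)

The first 3 configurations are:
[q0]yy ⊢ x[q0]y ⊢ xx[q0]□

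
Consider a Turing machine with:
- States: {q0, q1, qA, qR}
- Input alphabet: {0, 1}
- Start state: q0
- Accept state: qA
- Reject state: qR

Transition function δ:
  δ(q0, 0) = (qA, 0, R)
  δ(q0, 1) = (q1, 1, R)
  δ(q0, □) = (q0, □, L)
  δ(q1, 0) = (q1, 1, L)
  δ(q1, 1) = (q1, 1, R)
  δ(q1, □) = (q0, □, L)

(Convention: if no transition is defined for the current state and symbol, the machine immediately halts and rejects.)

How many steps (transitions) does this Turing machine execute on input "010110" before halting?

Execution trace:
Initial: [q0]010110
Step 1: δ(q0, 0) = (qA, 0, R) → 0[qA]10110

The machine reaches the accept state qA and halts.

The machine executed 1 step before halting.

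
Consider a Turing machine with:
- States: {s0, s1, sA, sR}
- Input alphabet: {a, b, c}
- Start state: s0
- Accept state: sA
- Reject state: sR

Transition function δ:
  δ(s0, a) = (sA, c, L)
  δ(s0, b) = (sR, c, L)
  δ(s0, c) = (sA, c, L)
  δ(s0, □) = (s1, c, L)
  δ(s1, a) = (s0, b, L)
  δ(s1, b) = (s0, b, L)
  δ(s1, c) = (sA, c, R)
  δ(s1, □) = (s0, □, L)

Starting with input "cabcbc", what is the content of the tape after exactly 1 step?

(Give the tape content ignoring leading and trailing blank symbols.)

Execution trace:
Initial: [s0]cabcbc
Step 1: δ(s0, c) = (sA, c, L) → [sA]□cabcbc

The machine reaches the accept state sA and halts.

After 1 step, the tape (ignoring leading/trailing blanks) is: cabcbc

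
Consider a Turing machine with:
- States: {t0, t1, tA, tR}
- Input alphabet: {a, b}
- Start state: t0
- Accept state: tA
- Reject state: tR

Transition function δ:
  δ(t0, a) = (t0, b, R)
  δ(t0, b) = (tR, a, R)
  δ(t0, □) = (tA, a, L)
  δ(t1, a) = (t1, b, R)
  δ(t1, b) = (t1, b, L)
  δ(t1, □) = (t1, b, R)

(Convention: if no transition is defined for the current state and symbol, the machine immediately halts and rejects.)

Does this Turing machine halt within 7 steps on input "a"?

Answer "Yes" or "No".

Execution trace:
Initial: [t0]a
Step 1: δ(t0, a) = (t0, b, R) → b[t0]□
Step 2: δ(t0, □) = (tA, a, L) → [tA]ba

The machine reaches the accept state tA and halts.
The machine halted after 2 steps (within the 7-step bound).

Answer: Yes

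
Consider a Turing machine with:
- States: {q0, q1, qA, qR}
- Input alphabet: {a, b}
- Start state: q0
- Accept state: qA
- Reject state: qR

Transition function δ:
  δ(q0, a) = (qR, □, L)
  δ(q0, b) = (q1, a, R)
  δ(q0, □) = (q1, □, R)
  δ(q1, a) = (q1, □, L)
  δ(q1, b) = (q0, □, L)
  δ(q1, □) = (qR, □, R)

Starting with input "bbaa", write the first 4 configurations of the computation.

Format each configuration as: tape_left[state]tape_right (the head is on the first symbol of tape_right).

Transitions applied:
Step 1: δ(q0, b) = (q1, a, R)
Step 2: δ(q1, b) = (q0, □, L)
Step 3: δ(q0, a) = (qR, □, L)

The first 4 configurations are:
[q0]bbaa ⊢ a[q1]baa ⊢ [q0]a□aa ⊢ [qR]□□□aa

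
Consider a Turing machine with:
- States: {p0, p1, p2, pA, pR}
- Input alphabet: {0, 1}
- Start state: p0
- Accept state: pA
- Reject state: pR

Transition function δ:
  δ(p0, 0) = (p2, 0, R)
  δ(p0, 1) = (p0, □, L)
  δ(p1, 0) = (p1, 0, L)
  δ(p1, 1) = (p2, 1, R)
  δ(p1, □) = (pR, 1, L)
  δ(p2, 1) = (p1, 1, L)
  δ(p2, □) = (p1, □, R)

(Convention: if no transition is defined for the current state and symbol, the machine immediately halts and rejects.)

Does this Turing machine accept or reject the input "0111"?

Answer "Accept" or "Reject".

Execution trace:
Initial: [p0]0111
Step 1: δ(p0, 0) = (p2, 0, R) → 0[p2]111
Step 2: δ(p2, 1) = (p1, 1, L) → [p1]0111
Step 3: δ(p1, 0) = (p1, 0, L) → [p1]□0111
Step 4: δ(p1, □) = (pR, 1, L) → [pR]□10111

The machine reaches the reject state pR and halts.

Answer: Reject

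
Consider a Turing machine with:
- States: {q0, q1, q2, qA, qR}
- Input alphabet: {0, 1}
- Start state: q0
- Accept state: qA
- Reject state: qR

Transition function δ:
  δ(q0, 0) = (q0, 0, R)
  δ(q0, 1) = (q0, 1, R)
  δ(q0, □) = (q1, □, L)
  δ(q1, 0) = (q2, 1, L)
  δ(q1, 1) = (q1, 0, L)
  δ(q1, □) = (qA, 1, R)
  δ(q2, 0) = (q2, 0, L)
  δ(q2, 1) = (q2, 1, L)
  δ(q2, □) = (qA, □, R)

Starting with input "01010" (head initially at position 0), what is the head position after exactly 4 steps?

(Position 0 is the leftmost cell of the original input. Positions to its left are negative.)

Execution trace (head position shown):
Step 0: [q0]01010  (head at position 0)
Step 1: move right → 0[q0]1010  (head at position 1)
Step 2: move right → 01[q0]010  (head at position 2)
Step 3: move right → 010[q0]10  (head at position 3)
Step 4: move right → 0101[q0]0  (head at position 4)

After 4 steps, the head is at position 4.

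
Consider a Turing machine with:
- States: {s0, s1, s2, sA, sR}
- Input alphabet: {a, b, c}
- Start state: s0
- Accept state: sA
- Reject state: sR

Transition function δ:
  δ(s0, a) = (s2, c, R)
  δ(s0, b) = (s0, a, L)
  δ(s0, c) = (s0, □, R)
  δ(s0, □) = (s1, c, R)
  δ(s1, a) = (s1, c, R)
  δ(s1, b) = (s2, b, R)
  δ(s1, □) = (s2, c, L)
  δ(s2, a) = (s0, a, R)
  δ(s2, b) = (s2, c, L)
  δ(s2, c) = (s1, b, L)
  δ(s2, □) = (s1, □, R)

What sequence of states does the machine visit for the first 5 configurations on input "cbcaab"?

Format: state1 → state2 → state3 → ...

Execution trace:
Initial: [s0]cbcaab
Step 1: δ(s0, c) = (s0, □, R) → □[s0]bcaab
Step 2: δ(s0, b) = (s0, a, L) → [s0]□acaab
Step 3: δ(s0, □) = (s1, c, R) → c[s1]acaab
Step 4: δ(s1, a) = (s1, c, R) → cc[s1]caab

No transition is defined for δ(s1, c). By convention the machine halts and rejects.

State sequence: s0 → s0 → s0 → s1 → s1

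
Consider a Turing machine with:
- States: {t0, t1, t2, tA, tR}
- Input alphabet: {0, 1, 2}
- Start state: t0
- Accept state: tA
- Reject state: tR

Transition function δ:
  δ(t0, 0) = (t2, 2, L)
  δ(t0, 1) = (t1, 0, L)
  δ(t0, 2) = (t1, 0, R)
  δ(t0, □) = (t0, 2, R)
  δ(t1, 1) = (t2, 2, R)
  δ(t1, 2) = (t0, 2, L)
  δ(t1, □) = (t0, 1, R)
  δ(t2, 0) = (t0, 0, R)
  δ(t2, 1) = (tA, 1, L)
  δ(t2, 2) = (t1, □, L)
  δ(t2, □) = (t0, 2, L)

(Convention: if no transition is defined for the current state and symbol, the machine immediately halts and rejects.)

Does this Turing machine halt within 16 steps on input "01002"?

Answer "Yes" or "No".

Execution trace:
Initial: [t0]01002
Step 1: δ(t0, 0) = (t2, 2, L) → [t2]□21002
Step 2: δ(t2, □) = (t0, 2, L) → [t0]□221002
Step 3: δ(t0, □) = (t0, 2, R) → 2[t0]221002
Step 4: δ(t0, 2) = (t1, 0, R) → 20[t1]21002
Step 5: δ(t1, 2) = (t0, 2, L) → 2[t0]021002
Step 6: δ(t0, 0) = (t2, 2, L) → [t2]2221002
Step 7: δ(t2, 2) = (t1, □, L) → [t1]□□221002
Step 8: δ(t1, □) = (t0, 1, R) → 1[t0]□221002
Step 9: δ(t0, □) = (t0, 2, R) → 12[t0]221002
Step 10: δ(t0, 2) = (t1, 0, R) → 120[t1]21002
Step 11: δ(t1, 2) = (t0, 2, L) → 12[t0]021002
Step 12: δ(t0, 0) = (t2, 2, L) → 1[t2]2221002
Step 13: δ(t2, 2) = (t1, □, L) → [t1]1□221002
Step 14: δ(t1, 1) = (t2, 2, R) → 2[t2]□221002
Step 15: δ(t2, □) = (t0, 2, L) → [t0]22221002
Step 16: δ(t0, 2) = (t1, 0, R) → 0[t1]2221002

The machine has not reached a halting state after 16 steps.
The machine did not halt within the 16-step bound.

Answer: No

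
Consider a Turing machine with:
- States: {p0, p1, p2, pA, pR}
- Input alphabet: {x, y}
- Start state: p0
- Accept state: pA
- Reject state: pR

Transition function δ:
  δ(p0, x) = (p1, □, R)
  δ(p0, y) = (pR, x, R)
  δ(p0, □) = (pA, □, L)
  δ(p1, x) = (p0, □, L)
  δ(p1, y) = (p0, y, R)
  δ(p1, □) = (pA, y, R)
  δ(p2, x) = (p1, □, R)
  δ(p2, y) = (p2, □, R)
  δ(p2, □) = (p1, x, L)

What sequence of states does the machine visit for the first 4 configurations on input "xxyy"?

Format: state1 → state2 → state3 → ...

Execution trace:
Initial: [p0]xxyy
Step 1: δ(p0, x) = (p1, □, R) → □[p1]xyy
Step 2: δ(p1, x) = (p0, □, L) → [p0]□□yy
Step 3: δ(p0, □) = (pA, □, L) → [pA]□□□yy

The machine reaches the accept state pA and halts.

State sequence: p0 → p1 → p0 → pA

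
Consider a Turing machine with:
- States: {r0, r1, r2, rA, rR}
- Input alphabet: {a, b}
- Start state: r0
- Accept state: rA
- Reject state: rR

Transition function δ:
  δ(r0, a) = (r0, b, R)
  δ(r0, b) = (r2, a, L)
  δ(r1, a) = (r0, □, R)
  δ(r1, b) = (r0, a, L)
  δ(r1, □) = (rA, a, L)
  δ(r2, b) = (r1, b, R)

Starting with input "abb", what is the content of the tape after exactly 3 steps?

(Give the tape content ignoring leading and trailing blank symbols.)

Execution trace:
Initial: [r0]abb
Step 1: δ(r0, a) = (r0, b, R) → b[r0]bb
Step 2: δ(r0, b) = (r2, a, L) → [r2]bab
Step 3: δ(r2, b) = (r1, b, R) → b[r1]ab

After 3 steps, the tape (ignoring leading/trailing blanks) is: bab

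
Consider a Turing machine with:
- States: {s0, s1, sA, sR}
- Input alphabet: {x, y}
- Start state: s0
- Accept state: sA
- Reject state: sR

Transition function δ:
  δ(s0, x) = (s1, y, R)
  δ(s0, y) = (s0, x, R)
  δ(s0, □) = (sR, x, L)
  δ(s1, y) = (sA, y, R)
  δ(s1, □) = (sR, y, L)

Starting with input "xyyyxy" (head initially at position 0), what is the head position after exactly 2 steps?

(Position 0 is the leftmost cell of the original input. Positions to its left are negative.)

Execution trace (head position shown):
Step 0: [s0]xyyyxy  (head at position 0)
Step 1: move right → y[s1]yyyxy  (head at position 1)
Step 2: move right → yy[sA]yyxy  (head at position 2)

After 2 steps, the head is at position 2.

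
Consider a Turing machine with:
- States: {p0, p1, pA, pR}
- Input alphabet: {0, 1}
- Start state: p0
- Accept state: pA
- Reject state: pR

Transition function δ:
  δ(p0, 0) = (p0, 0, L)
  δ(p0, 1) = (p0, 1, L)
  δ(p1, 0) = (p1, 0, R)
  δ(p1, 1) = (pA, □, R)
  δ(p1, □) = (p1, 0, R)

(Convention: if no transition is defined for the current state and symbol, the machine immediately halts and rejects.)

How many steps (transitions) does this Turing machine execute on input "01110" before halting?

Execution trace:
Initial: [p0]01110
Step 1: δ(p0, 0) = (p0, 0, L) → [p0]□01110

No transition is defined for δ(p0, □). By convention the machine halts and rejects.

The machine executed 1 step before halting.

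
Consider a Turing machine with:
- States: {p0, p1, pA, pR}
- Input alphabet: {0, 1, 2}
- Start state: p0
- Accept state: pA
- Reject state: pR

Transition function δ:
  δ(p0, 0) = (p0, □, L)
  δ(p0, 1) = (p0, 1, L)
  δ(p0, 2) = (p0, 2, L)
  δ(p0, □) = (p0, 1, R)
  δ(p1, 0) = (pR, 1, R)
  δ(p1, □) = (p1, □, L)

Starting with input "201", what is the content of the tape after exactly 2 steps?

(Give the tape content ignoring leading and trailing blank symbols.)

Execution trace:
Initial: [p0]201
Step 1: δ(p0, 2) = (p0, 2, L) → [p0]□201
Step 2: δ(p0, □) = (p0, 1, R) → 1[p0]201

After 2 steps, the tape (ignoring leading/trailing blanks) is: 1201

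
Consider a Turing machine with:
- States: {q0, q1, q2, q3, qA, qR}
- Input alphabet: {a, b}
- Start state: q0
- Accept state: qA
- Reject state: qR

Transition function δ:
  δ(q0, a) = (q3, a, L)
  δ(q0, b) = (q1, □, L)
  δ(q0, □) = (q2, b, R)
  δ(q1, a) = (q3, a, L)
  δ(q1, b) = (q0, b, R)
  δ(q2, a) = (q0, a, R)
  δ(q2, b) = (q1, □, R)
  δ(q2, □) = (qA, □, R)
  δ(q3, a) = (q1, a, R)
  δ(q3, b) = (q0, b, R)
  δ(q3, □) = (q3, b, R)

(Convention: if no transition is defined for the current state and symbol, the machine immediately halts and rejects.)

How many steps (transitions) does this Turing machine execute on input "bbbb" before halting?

Execution trace:
Initial: [q0]bbbb
Step 1: δ(q0, b) = (q1, □, L) → [q1]□□bbb

No transition is defined for δ(q1, □). By convention the machine halts and rejects.

The machine executed 1 step before halting.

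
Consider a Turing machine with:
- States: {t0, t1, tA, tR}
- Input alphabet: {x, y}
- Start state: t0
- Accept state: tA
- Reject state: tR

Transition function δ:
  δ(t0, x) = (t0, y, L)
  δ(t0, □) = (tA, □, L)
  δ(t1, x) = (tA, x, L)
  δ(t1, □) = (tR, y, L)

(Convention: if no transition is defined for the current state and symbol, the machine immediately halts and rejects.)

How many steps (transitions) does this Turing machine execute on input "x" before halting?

Execution trace:
Initial: [t0]x
Step 1: δ(t0, x) = (t0, y, L) → [t0]□y
Step 2: δ(t0, □) = (tA, □, L) → [tA]□□y

The machine reaches the accept state tA and halts.

The machine executed 2 steps before halting.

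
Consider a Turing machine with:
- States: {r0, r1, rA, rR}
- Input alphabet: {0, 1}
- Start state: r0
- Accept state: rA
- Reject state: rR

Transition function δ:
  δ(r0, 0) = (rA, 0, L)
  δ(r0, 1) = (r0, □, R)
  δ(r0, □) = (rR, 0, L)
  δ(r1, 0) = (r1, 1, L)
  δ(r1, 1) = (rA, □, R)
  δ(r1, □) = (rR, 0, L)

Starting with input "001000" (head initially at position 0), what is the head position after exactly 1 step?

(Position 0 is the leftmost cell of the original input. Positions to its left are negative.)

Execution trace (head position shown):
Step 0: [r0]001000  (head at position 0)
Step 1: move left → [rA]□001000  (head at position -1)

After 1 step, the head is at position -1.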